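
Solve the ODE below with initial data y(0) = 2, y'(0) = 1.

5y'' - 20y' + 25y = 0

General solution: y = e^(2x)(C₁cos(x) + C₂sin(x))
Complex roots r = 2 ± i
Applying ICs: C₁ = 2, C₂ = -3
Particular solution: y = e^(2x)(2cos(x) - 3sin(x))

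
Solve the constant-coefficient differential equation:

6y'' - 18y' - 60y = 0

Characteristic equation: 6r² - 18r - 60 = 0
Divide by 6: r² - 3r - 10 = 0
Roots: r = 5, -2 (distinct real)
General solution: y = C₁e^(5x) + C₂e^(-2x)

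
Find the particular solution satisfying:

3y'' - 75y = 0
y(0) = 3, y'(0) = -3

General solution: y = C₁e^(5x) + C₂e^(-5x)
Applying ICs: C₁ = 6/5, C₂ = 9/5
Particular solution: y = (6/5)e^(5x) + (9/5)e^(-5x)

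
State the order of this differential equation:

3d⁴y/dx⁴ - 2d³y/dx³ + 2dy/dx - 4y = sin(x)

The order is 4 (highest derivative is of order 4).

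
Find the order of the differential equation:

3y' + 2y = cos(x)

The order is 1 (highest derivative is of order 1).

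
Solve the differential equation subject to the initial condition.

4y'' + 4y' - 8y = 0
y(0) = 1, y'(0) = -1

General solution: y = C₁e^x + C₂e^(-2x)
Applying ICs: C₁ = 1/3, C₂ = 2/3
Particular solution: y = (1/3)e^x + (2/3)e^(-2x)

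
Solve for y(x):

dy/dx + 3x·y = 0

Using integrating factor method:

General solution: y = Ce^(-3x^2/2)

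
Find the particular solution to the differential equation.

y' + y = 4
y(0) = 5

General solution: y = 4 + Ce^(-x)
Applying y(0) = 5: C = 5 - 4 = 1
Particular solution: y = 4 + e^(-x)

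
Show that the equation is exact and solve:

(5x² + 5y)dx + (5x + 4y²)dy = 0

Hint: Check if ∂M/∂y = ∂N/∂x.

Verify exactness: ∂M/∂y = ∂N/∂x ✓
Find F(x,y) such that ∂F/∂x = M, ∂F/∂y = N
Solution: 5x³/3 + 5xy + 4y³/3 = C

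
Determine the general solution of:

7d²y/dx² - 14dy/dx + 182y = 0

Characteristic equation: 7r² - 14r + 182 = 0
Divide by 7: r² - 2r + 26 = 0
Roots: r = 1 ± 5i (complex conjugates)
General solution: y = e^x(C₁cos(5x) + C₂sin(5x))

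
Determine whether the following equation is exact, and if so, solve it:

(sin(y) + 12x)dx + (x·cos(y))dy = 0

Verify exactness: ∂M/∂y = ∂N/∂x ✓
Find F(x,y) such that ∂F/∂x = M, ∂F/∂y = N
Solution: x·sin(y) + 6x² = C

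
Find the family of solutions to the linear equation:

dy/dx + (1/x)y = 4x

Using integrating factor method:

General solution: y = (4/3)x^2 + C/x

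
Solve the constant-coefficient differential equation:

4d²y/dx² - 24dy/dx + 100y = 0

Characteristic equation: 4r² - 24r + 100 = 0
Divide by 4: r² - 6r + 25 = 0
Roots: r = 3 ± 4i (complex conjugates)
General solution: y = e^(3x)(C₁cos(4x) + C₂sin(4x))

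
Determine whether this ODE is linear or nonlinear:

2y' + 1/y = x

Nonlinear (1/y term)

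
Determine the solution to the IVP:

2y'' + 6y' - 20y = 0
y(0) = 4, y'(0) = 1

General solution: y = C₁e^(2x) + C₂e^(-5x)
Applying ICs: C₁ = 3, C₂ = 1
Particular solution: y = 3e^(2x) + e^(-5x)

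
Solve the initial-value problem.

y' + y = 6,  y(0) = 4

General solution: y = 6 + Ce^(-x)
Applying y(0) = 4: C = 4 - 6 = -2
Particular solution: y = 6 - 2e^(-x)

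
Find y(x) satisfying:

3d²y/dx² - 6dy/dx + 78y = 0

Characteristic equation: 3r² - 6r + 78 = 0
Divide by 3: r² - 2r + 26 = 0
Roots: r = 1 ± 5i (complex conjugates)
General solution: y = e^x(C₁cos(5x) + C₂sin(5x))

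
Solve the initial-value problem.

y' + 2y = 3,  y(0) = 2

General solution: y = 3/2 + Ce^(-2x)
Applying y(0) = 2: C = 2 - 3/2 = 1/2
Particular solution: y = 3/2 + (1/2)e^(-2x)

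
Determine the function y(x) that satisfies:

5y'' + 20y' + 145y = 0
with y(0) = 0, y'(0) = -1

General solution: y = e^(-2x)(C₁cos(5x) + C₂sin(5x))
Complex roots r = -2 ± 5i
Applying ICs: C₁ = 0, C₂ = -1/5
Particular solution: y = e^(-2x)(-(1/5)sin(5x))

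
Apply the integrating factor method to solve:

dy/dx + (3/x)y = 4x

Using integrating factor method:

General solution: y = (4/5)x^2 + Cx^(-3)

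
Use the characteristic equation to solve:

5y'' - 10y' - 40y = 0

Characteristic equation: 5r² - 10r - 40 = 0
Divide by 5: r² - 2r - 8 = 0
Roots: r = 4, -2 (distinct real)
General solution: y = C₁e^(4x) + C₂e^(-2x)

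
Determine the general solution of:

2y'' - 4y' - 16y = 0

Characteristic equation: 2r² - 4r - 16 = 0
Divide by 2: r² - 2r - 8 = 0
Roots: r = 4, -2 (distinct real)
General solution: y = C₁e^(4x) + C₂e^(-2x)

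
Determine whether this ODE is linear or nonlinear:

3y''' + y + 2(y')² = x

Nonlinear ((y')² term)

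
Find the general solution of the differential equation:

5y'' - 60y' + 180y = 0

Characteristic equation: 5r² - 60r + 180 = 0
Divide by 5: r² - 12r + 36 = 0
Factored: (r - 6)² = 0
Repeated root: r = 6
General solution: y = (C₁ + C₂x)e^(6x)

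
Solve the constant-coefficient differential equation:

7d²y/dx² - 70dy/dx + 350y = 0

Characteristic equation: 7r² - 70r + 350 = 0
Divide by 7: r² - 10r + 50 = 0
Roots: r = 5 ± 5i (complex conjugates)
General solution: y = e^(5x)(C₁cos(5x) + C₂sin(5x))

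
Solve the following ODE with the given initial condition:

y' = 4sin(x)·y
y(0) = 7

General solution: y = Ce^(-4cos(x))
Applying IC y(0) = 7:
Particular solution: y = 7e^(4(1-cos(x)))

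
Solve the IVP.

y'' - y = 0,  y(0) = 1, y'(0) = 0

General solution: y = C₁e^x + C₂e^(-x)
Applying ICs: C₁ = 1/2, C₂ = 1/2
Particular solution: y = (1/2)e^x + (1/2)e^(-x)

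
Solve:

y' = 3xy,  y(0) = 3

General solution: y = Ce^(3x²/2)
Applying IC y(0) = 3:
Particular solution: y = 3e^(3x²/2)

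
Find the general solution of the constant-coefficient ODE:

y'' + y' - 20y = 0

Characteristic equation: r² + r - 20 = 0
Roots: r = 4, -5 (distinct real)
General solution: y = C₁e^(4x) + C₂e^(-5x)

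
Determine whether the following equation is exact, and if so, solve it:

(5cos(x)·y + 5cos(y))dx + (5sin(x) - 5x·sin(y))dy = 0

Verify exactness: ∂M/∂y = ∂N/∂x ✓
Find F(x,y) such that ∂F/∂x = M, ∂F/∂y = N
Solution: 5sin(x)·y + 5x·cos(y) = C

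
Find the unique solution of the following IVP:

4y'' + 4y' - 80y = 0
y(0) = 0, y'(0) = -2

General solution: y = C₁e^(4x) + C₂e^(-5x)
Applying ICs: C₁ = -2/9, C₂ = 2/9
Particular solution: y = -(2/9)e^(4x) + (2/9)e^(-5x)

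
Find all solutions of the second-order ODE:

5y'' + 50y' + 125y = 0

Characteristic equation: 5r² + 50r + 125 = 0
Divide by 5: r² + 10r + 25 = 0
Factored: (r + 5)² = 0
Repeated root: r = -5
General solution: y = (C₁ + C₂x)e^(-5x)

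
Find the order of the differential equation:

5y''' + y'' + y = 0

The order is 3 (highest derivative is of order 3).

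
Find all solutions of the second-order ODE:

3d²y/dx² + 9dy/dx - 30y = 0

Characteristic equation: 3r² + 9r - 30 = 0
Divide by 3: r² + 3r - 10 = 0
Roots: r = 2, -5 (distinct real)
General solution: y = C₁e^(2x) + C₂e^(-5x)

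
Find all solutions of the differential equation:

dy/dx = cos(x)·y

Separating variables and integrating:
ln|y| = sin(x) + C

General solution: y = Ce^(sin(x))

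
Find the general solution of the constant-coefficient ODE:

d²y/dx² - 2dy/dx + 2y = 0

Characteristic equation: r² - 2r + 2 = 0
Roots: r = 1 ± i (complex conjugates)
General solution: y = e^x(C₁cos(x) + C₂sin(x))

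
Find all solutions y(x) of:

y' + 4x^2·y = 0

Using integrating factor method:

General solution: y = Ce^(-4x^3/3)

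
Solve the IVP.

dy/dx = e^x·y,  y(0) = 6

General solution: y = Ce^(e^x)
Applying IC y(0) = 6:
Particular solution: y = 6e^(e^x - 1)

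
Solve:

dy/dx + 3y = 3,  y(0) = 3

General solution: y = 1 + Ce^(-3x)
Applying y(0) = 3: C = 3 - 1 = 2
Particular solution: y = 1 + 2e^(-3x)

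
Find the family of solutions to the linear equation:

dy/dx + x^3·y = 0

Using integrating factor method:

General solution: y = Ce^(-x^4/4)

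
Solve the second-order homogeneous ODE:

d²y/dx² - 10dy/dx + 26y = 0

Characteristic equation: r² - 10r + 26 = 0
Roots: r = 5 ± i (complex conjugates)
General solution: y = e^(5x)(C₁cos(x) + C₂sin(x))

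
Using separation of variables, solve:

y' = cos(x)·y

Separating variables and integrating:
ln|y| = sin(x) + C

General solution: y = Ce^(sin(x))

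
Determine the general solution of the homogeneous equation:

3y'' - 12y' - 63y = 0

Characteristic equation: 3r² - 12r - 63 = 0
Divide by 3: r² - 4r - 21 = 0
Roots: r = 7, -3 (distinct real)
General solution: y = C₁e^(7x) + C₂e^(-3x)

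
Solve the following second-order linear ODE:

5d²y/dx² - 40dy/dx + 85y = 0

Characteristic equation: 5r² - 40r + 85 = 0
Divide by 5: r² - 8r + 17 = 0
Roots: r = 4 ± i (complex conjugates)
General solution: y = e^(4x)(C₁cos(x) + C₂sin(x))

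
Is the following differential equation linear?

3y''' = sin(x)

Yes. Linear (y and its derivatives appear to the first power only, no products of y terms)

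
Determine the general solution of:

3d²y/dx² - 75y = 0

Characteristic equation: 3r² - 75 = 0
Divide by 3: r² - 25 = 0
Roots: r = 5, -5 (distinct real)
General solution: y = C₁e^(5x) + C₂e^(-5x)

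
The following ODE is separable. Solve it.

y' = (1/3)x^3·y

Separating variables and integrating:
ln|y| = x^4/12 + C

General solution: y = Ce^(x^4/12)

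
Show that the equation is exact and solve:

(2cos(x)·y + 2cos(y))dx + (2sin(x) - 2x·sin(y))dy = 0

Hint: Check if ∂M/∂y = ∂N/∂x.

Verify exactness: ∂M/∂y = ∂N/∂x ✓
Find F(x,y) such that ∂F/∂x = M, ∂F/∂y = N
Solution: 2sin(x)·y + 2x·cos(y) = C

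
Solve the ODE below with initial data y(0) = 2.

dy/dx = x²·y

General solution: y = Ce^(x³/3)
Applying IC y(0) = 2:
Particular solution: y = 2e^(x³/3)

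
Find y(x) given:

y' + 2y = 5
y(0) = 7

General solution: y = 5/2 + Ce^(-2x)
Applying y(0) = 7: C = 7 - 5/2 = 9/2
Particular solution: y = 5/2 + (9/2)e^(-2x)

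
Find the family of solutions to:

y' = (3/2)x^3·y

Separating variables and integrating:
ln|y| = 3x^4/8 + C

General solution: y = Ce^(3x^4/8)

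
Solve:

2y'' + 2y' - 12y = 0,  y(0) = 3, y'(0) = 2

General solution: y = C₁e^(2x) + C₂e^(-3x)
Applying ICs: C₁ = 11/5, C₂ = 4/5
Particular solution: y = (11/5)e^(2x) + (4/5)e^(-3x)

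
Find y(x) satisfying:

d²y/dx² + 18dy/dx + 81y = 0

Characteristic equation: r² + 18r + 81 = 0
Factored: (r + 9)² = 0
Repeated root: r = -9
General solution: y = (C₁ + C₂x)e^(-9x)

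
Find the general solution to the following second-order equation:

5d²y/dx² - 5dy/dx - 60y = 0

Characteristic equation: 5r² - 5r - 60 = 0
Divide by 5: r² - r - 12 = 0
Roots: r = 4, -3 (distinct real)
General solution: y = C₁e^(4x) + C₂e^(-3x)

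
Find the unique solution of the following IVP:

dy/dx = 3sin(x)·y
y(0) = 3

General solution: y = Ce^(-3cos(x))
Applying IC y(0) = 3:
Particular solution: y = 3e^(3(1-cos(x)))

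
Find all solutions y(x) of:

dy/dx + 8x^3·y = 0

Using integrating factor method:

General solution: y = Ce^(-2x^4)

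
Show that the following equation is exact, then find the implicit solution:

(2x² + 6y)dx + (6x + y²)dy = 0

Verify exactness: ∂M/∂y = ∂N/∂x ✓
Find F(x,y) such that ∂F/∂x = M, ∂F/∂y = N
Solution: 2x³/3 + 6xy + y³/3 = C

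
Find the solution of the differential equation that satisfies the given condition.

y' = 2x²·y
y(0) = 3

General solution: y = Ce^(2x³/3)
Applying IC y(0) = 3:
Particular solution: y = 3e^(2x³/3)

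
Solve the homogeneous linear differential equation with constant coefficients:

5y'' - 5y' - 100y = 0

Characteristic equation: 5r² - 5r - 100 = 0
Divide by 5: r² - r - 20 = 0
Roots: r = 5, -4 (distinct real)
General solution: y = C₁e^(5x) + C₂e^(-4x)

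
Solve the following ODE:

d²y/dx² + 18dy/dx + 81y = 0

Characteristic equation: r² + 18r + 81 = 0
Factored: (r + 9)² = 0
Repeated root: r = -9
General solution: y = (C₁ + C₂x)e^(-9x)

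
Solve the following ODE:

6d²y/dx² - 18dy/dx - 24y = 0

Characteristic equation: 6r² - 18r - 24 = 0
Divide by 6: r² - 3r - 4 = 0
Roots: r = 4, -1 (distinct real)
General solution: y = C₁e^(4x) + C₂e^(-x)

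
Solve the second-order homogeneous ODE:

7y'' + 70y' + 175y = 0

Characteristic equation: 7r² + 70r + 175 = 0
Divide by 7: r² + 10r + 25 = 0
Factored: (r + 5)² = 0
Repeated root: r = -5
General solution: y = (C₁ + C₂x)e^(-5x)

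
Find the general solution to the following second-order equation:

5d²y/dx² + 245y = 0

Characteristic equation: 5r² + 245 = 0
Divide by 5: r² + 49 = 0
Roots: r = ±7i (complex conjugates)
General solution: y = C₁cos(7x) + C₂sin(7x)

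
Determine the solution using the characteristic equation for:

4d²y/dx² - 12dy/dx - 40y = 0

Characteristic equation: 4r² - 12r - 40 = 0
Divide by 4: r² - 3r - 10 = 0
Roots: r = 5, -2 (distinct real)
General solution: y = C₁e^(5x) + C₂e^(-2x)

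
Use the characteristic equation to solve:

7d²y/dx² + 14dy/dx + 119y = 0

Characteristic equation: 7r² + 14r + 119 = 0
Divide by 7: r² + 2r + 17 = 0
Roots: r = -1 ± 4i (complex conjugates)
General solution: y = e^(-x)(C₁cos(4x) + C₂sin(4x))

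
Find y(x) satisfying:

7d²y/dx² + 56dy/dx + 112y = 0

Characteristic equation: 7r² + 56r + 112 = 0
Divide by 7: r² + 8r + 16 = 0
Factored: (r + 4)² = 0
Repeated root: r = -4
General solution: y = (C₁ + C₂x)e^(-4x)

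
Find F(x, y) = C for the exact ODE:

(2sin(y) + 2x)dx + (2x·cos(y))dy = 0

Verify exactness: ∂M/∂y = ∂N/∂x ✓
Find F(x,y) such that ∂F/∂x = M, ∂F/∂y = N
Solution: 2x·sin(y) + x² = C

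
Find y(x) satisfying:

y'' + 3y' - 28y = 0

Characteristic equation: r² + 3r - 28 = 0
Roots: r = 4, -7 (distinct real)
General solution: y = C₁e^(4x) + C₂e^(-7x)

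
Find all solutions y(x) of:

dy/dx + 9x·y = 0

Using integrating factor method:

General solution: y = Ce^(-9x^2/2)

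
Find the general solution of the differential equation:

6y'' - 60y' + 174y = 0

Characteristic equation: 6r² - 60r + 174 = 0
Divide by 6: r² - 10r + 29 = 0
Roots: r = 5 ± 2i (complex conjugates)
General solution: y = e^(5x)(C₁cos(2x) + C₂sin(2x))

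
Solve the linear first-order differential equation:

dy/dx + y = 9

Using integrating factor method:

General solution: y = 9 + Ce^(-x)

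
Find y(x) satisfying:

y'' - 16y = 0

Characteristic equation: r² - 16 = 0
Roots: r = 4, -4 (distinct real)
General solution: y = C₁e^(4x) + C₂e^(-4x)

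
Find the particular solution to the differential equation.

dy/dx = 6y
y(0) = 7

General solution: y = Ce^(6x)
Applying IC y(0) = 7:
Particular solution: y = 7e^(6x)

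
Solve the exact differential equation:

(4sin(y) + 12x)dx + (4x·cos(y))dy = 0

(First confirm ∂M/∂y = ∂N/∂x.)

Verify exactness: ∂M/∂y = ∂N/∂x ✓
Find F(x,y) such that ∂F/∂x = M, ∂F/∂y = N
Solution: 4x·sin(y) + 6x² = C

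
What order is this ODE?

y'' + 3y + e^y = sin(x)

The order is 2 (highest derivative is of order 2).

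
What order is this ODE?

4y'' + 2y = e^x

The order is 2 (highest derivative is of order 2).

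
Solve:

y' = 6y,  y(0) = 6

General solution: y = Ce^(6x)
Applying IC y(0) = 6:
Particular solution: y = 6e^(6x)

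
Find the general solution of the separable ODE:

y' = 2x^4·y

Separating variables and integrating:
ln|y| = 2x^5/5 + C

General solution: y = Ce^(2x^5/5)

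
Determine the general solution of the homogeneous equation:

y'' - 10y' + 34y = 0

Characteristic equation: r² - 10r + 34 = 0
Roots: r = 5 ± 3i (complex conjugates)
General solution: y = e^(5x)(C₁cos(3x) + C₂sin(3x))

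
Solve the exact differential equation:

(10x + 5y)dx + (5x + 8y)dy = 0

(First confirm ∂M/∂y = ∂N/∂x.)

Verify exactness: ∂M/∂y = ∂N/∂x ✓
Find F(x,y) such that ∂F/∂x = M, ∂F/∂y = N
Solution: 5x² + 5xy + 4y² = C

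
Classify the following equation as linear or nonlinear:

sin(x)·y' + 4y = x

Linear (y and its derivatives appear to the first power only, no products of y terms)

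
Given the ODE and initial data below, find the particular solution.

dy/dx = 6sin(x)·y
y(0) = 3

General solution: y = Ce^(-6cos(x))
Applying IC y(0) = 3:
Particular solution: y = 3e^(6(1-cos(x)))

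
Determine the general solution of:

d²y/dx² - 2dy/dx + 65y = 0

Characteristic equation: r² - 2r + 65 = 0
Roots: r = 1 ± 8i (complex conjugates)
General solution: y = e^x(C₁cos(8x) + C₂sin(8x))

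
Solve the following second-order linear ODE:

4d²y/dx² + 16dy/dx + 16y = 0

Characteristic equation: 4r² + 16r + 16 = 0
Divide by 4: r² + 4r + 4 = 0
Factored: (r + 2)² = 0
Repeated root: r = -2
General solution: y = (C₁ + C₂x)e^(-2x)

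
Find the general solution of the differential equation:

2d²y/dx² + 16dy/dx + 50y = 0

Characteristic equation: 2r² + 16r + 50 = 0
Divide by 2: r² + 8r + 25 = 0
Roots: r = -4 ± 3i (complex conjugates)
General solution: y = e^(-4x)(C₁cos(3x) + C₂sin(3x))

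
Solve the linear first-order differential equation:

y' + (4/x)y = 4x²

Using integrating factor method:

General solution: y = (4/7)x^3 + Cx^(-4)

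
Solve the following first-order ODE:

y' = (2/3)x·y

Separating variables and integrating:
ln|y| = x^2/3 + C

General solution: y = Ce^(x^2/3)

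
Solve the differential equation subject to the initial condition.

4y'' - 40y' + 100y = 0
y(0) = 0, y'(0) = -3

General solution: y = (C₁ + C₂x)e^(5x)
Repeated root r = 5
Applying ICs: C₁ = 0, C₂ = -3
Particular solution: y = -3xe^(5x)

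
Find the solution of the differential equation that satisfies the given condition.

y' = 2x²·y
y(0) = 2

General solution: y = Ce^(2x³/3)
Applying IC y(0) = 2:
Particular solution: y = 2e^(2x³/3)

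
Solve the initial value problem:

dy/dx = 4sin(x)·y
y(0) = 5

General solution: y = Ce^(-4cos(x))
Applying IC y(0) = 5:
Particular solution: y = 5e^(4(1-cos(x)))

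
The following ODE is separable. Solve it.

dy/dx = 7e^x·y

Separating variables and integrating:
ln|y| = 7e^x + C

General solution: y = Ce^(7e^x)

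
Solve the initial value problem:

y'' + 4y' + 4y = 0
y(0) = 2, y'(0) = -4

General solution: y = (C₁ + C₂x)e^(-2x)
Repeated root r = -2
Applying ICs: C₁ = 2, C₂ = 0
Particular solution: y = 2e^(-2x)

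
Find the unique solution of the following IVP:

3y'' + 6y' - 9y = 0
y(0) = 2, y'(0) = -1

General solution: y = C₁e^x + C₂e^(-3x)
Applying ICs: C₁ = 5/4, C₂ = 3/4
Particular solution: y = (5/4)e^x + (3/4)e^(-3x)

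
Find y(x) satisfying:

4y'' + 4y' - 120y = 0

Characteristic equation: 4r² + 4r - 120 = 0
Divide by 4: r² + r - 30 = 0
Roots: r = 5, -6 (distinct real)
General solution: y = C₁e^(5x) + C₂e^(-6x)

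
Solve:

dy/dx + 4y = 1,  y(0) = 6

General solution: y = 1/4 + Ce^(-4x)
Applying y(0) = 6: C = 6 - 1/4 = 23/4
Particular solution: y = 1/4 + (23/4)e^(-4x)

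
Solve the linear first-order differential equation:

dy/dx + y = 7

Using integrating factor method:

General solution: y = 7 + Ce^(-x)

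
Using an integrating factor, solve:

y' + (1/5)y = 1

Using integrating factor method:

General solution: y = 5 + Ce^(-x/5)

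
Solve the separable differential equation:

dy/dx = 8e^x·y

Separating variables and integrating:
ln|y| = 8e^x + C

General solution: y = Ce^(8e^x)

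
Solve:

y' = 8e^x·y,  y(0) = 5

General solution: y = Ce^(8e^x)
Applying IC y(0) = 5:
Particular solution: y = 5e^(8(e^x - 1))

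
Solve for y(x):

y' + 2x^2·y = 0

Using integrating factor method:

General solution: y = Ce^(-2x^3/3)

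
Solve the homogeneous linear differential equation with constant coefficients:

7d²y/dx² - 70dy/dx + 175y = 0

Characteristic equation: 7r² - 70r + 175 = 0
Divide by 7: r² - 10r + 25 = 0
Factored: (r - 5)² = 0
Repeated root: r = 5
General solution: y = (C₁ + C₂x)e^(5x)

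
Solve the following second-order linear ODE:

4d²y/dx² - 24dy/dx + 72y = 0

Characteristic equation: 4r² - 24r + 72 = 0
Divide by 4: r² - 6r + 18 = 0
Roots: r = 3 ± 3i (complex conjugates)
General solution: y = e^(3x)(C₁cos(3x) + C₂sin(3x))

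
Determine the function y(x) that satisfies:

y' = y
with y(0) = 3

General solution: y = Ce^x
Applying IC y(0) = 3:
Particular solution: y = 3e^x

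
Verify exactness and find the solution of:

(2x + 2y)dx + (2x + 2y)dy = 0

Verify exactness: ∂M/∂y = ∂N/∂x ✓
Find F(x,y) such that ∂F/∂x = M, ∂F/∂y = N
Solution: x² + 2xy + y² = C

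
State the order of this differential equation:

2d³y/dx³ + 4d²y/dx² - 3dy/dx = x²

The order is 3 (highest derivative is of order 3).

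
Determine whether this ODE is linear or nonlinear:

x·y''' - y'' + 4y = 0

Linear (y and its derivatives appear to the first power only, no products of y terms)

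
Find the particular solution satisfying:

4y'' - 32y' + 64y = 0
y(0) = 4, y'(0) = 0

General solution: y = (C₁ + C₂x)e^(4x)
Repeated root r = 4
Applying ICs: C₁ = 4, C₂ = -16
Particular solution: y = (4 - 16x)e^(4x)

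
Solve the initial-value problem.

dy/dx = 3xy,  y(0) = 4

General solution: y = Ce^(3x²/2)
Applying IC y(0) = 4:
Particular solution: y = 4e^(3x²/2)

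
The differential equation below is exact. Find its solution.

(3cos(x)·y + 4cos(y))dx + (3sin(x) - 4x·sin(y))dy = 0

Verify exactness: ∂M/∂y = ∂N/∂x ✓
Find F(x,y) such that ∂F/∂x = M, ∂F/∂y = N
Solution: 3sin(x)·y + 4x·cos(y) = C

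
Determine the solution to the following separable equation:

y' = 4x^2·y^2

Separating variables and integrating:
-1/y = 4x^3/3 + C

General solution: y^-1 = (-4/3)x^3 + C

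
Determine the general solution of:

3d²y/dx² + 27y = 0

Characteristic equation: 3r² + 27 = 0
Divide by 3: r² + 9 = 0
Roots: r = ±3i (complex conjugates)
General solution: y = C₁cos(3x) + C₂sin(3x)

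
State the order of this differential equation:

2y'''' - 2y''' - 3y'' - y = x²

The order is 4 (highest derivative is of order 4).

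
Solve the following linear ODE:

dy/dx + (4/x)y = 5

Using integrating factor method:

General solution: y = x + Cx^(-4)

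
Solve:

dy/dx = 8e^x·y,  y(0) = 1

General solution: y = Ce^(8e^x)
Applying IC y(0) = 1:
Particular solution: y = e^(8(e^x - 1))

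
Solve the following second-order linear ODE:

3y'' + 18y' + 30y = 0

Characteristic equation: 3r² + 18r + 30 = 0
Divide by 3: r² + 6r + 10 = 0
Roots: r = -3 ± i (complex conjugates)
General solution: y = e^(-3x)(C₁cos(x) + C₂sin(x))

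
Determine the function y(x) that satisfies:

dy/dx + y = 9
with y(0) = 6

General solution: y = 9 + Ce^(-x)
Applying y(0) = 6: C = 6 - 9 = -3
Particular solution: y = 9 - 3e^(-x)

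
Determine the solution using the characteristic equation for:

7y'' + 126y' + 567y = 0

Characteristic equation: 7r² + 126r + 567 = 0
Divide by 7: r² + 18r + 81 = 0
Factored: (r + 9)² = 0
Repeated root: r = -9
General solution: y = (C₁ + C₂x)e^(-9x)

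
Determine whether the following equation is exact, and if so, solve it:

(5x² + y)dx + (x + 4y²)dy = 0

Verify exactness: ∂M/∂y = ∂N/∂x ✓
Find F(x,y) such that ∂F/∂x = M, ∂F/∂y = N
Solution: 5x³/3 + xy + 4y³/3 = C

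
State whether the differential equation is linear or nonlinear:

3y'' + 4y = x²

Linear (y and its derivatives appear to the first power only, no products of y terms)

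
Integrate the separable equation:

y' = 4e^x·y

Separating variables and integrating:
ln|y| = 4e^x + C

General solution: y = Ce^(4e^x)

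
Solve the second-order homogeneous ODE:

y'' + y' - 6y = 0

Characteristic equation: r² + r - 6 = 0
Roots: r = 2, -3 (distinct real)
General solution: y = C₁e^(2x) + C₂e^(-3x)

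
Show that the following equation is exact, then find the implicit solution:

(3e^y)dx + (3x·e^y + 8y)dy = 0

Verify exactness: ∂M/∂y = ∂N/∂x ✓
Find F(x,y) such that ∂F/∂x = M, ∂F/∂y = N
Solution: 3x·e^y + 4y² = C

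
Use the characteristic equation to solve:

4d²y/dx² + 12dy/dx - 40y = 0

Characteristic equation: 4r² + 12r - 40 = 0
Divide by 4: r² + 3r - 10 = 0
Roots: r = 2, -5 (distinct real)
General solution: y = C₁e^(2x) + C₂e^(-5x)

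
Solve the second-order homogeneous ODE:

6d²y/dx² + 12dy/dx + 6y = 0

Characteristic equation: 6r² + 12r + 6 = 0
Divide by 6: r² + 2r + 1 = 0
Factored: (r + 1)² = 0
Repeated root: r = -1
General solution: y = (C₁ + C₂x)e^(-x)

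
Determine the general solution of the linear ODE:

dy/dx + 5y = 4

Using integrating factor method:

General solution: y = 4/5 + Ce^(-5x)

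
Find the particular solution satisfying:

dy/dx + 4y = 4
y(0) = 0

General solution: y = 1 + Ce^(-4x)
Applying y(0) = 0: C = 0 - 1 = -1
Particular solution: y = 1 - e^(-4x)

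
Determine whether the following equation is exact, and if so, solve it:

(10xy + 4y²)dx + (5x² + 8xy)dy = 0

Verify exactness: ∂M/∂y = ∂N/∂x ✓
Find F(x,y) such that ∂F/∂x = M, ∂F/∂y = N
Solution: 5x²y + 4xy² = C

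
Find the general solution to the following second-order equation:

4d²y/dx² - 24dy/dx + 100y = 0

Characteristic equation: 4r² - 24r + 100 = 0
Divide by 4: r² - 6r + 25 = 0
Roots: r = 3 ± 4i (complex conjugates)
General solution: y = e^(3x)(C₁cos(4x) + C₂sin(4x))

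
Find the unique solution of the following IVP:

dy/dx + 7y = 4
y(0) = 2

General solution: y = 4/7 + Ce^(-7x)
Applying y(0) = 2: C = 2 - 4/7 = 10/7
Particular solution: y = 4/7 + (10/7)e^(-7x)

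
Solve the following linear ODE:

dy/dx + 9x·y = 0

Using integrating factor method:

General solution: y = Ce^(-9x^2/2)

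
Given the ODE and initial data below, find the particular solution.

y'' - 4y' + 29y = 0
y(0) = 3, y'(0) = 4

General solution: y = e^(2x)(C₁cos(5x) + C₂sin(5x))
Complex roots r = 2 ± 5i
Applying ICs: C₁ = 3, C₂ = -2/5
Particular solution: y = e^(2x)(3cos(5x) - (2/5)sin(5x))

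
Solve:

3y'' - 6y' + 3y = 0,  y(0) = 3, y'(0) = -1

General solution: y = (C₁ + C₂x)e^x
Repeated root r = 1
Applying ICs: C₁ = 3, C₂ = -4
Particular solution: y = (3 - 4x)e^x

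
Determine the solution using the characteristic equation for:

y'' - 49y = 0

Characteristic equation: r² - 49 = 0
Roots: r = 7, -7 (distinct real)
General solution: y = C₁e^(7x) + C₂e^(-7x)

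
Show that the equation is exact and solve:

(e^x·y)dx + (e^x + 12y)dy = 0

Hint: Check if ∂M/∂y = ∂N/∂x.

Verify exactness: ∂M/∂y = ∂N/∂x ✓
Find F(x,y) such that ∂F/∂x = M, ∂F/∂y = N
Solution: e^x·y + 6y² = C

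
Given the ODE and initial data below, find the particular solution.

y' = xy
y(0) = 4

General solution: y = Ce^(x²/2)
Applying IC y(0) = 4:
Particular solution: y = 4e^(x²/2)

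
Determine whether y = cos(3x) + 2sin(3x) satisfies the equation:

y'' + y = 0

Verification:
y'' = -9cos(3x) - 18sin(3x)
y'' + y ≠ 0 (frequency mismatch: got 9 instead of 1)

No, it is not a solution.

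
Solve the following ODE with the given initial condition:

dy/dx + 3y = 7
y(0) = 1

General solution: y = 7/3 + Ce^(-3x)
Applying y(0) = 1: C = 1 - 7/3 = -4/3
Particular solution: y = 7/3 - (4/3)e^(-3x)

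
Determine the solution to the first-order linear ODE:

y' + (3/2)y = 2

Using integrating factor method:

General solution: y = 4/3 + Ce^(-3x/2)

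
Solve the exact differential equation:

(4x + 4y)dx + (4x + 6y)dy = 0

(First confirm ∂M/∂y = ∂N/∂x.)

Verify exactness: ∂M/∂y = ∂N/∂x ✓
Find F(x,y) such that ∂F/∂x = M, ∂F/∂y = N
Solution: 2x² + 4xy + 3y² = C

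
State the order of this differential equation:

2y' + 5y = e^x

The order is 1 (highest derivative is of order 1).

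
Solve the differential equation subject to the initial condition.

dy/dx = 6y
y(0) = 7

General solution: y = Ce^(6x)
Applying IC y(0) = 7:
Particular solution: y = 7e^(6x)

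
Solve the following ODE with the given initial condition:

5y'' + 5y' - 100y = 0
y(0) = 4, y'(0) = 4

General solution: y = C₁e^(4x) + C₂e^(-5x)
Applying ICs: C₁ = 8/3, C₂ = 4/3
Particular solution: y = (8/3)e^(4x) + (4/3)e^(-5x)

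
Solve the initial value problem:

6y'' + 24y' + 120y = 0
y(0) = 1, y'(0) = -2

General solution: y = e^(-2x)(C₁cos(4x) + C₂sin(4x))
Complex roots r = -2 ± 4i
Applying ICs: C₁ = 1, C₂ = 0
Particular solution: y = e^(-2x)(cos(4x))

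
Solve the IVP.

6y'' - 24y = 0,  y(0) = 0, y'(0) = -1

General solution: y = C₁e^(2x) + C₂e^(-2x)
Applying ICs: C₁ = -1/4, C₂ = 1/4
Particular solution: y = -(1/4)e^(2x) + (1/4)e^(-2x)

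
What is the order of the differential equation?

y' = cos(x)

The order is 1 (highest derivative is of order 1).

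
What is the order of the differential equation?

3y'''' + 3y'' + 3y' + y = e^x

The order is 4 (highest derivative is of order 4).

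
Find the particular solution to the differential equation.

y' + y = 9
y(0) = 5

General solution: y = 9 + Ce^(-x)
Applying y(0) = 5: C = 5 - 9 = -4
Particular solution: y = 9 - 4e^(-x)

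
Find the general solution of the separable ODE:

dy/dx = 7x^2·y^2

Separating variables and integrating:
-1/y = 7x^3/3 + C

General solution: y^-1 = (-7/3)x^3 + C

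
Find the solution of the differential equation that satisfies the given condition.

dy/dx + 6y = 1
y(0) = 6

General solution: y = 1/6 + Ce^(-6x)
Applying y(0) = 6: C = 6 - 1/6 = 35/6
Particular solution: y = 1/6 + (35/6)e^(-6x)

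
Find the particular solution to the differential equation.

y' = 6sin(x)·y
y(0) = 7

General solution: y = Ce^(-6cos(x))
Applying IC y(0) = 7:
Particular solution: y = 7e^(6(1-cos(x)))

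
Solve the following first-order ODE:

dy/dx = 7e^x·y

Separating variables and integrating:
ln|y| = 7e^x + C

General solution: y = Ce^(7e^x)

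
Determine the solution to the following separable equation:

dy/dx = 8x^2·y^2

Separating variables and integrating:
-1/y = 8x^3/3 + C

General solution: y^-1 = (-8/3)x^3 + C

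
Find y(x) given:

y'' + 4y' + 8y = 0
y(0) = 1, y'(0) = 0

General solution: y = e^(-2x)(C₁cos(2x) + C₂sin(2x))
Complex roots r = -2 ± 2i
Applying ICs: C₁ = 1, C₂ = 1
Particular solution: y = e^(-2x)(cos(2x) + sin(2x))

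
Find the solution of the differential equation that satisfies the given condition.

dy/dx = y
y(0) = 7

General solution: y = Ce^x
Applying IC y(0) = 7:
Particular solution: y = 7e^x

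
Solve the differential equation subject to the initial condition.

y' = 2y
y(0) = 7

General solution: y = Ce^(2x)
Applying IC y(0) = 7:
Particular solution: y = 7e^(2x)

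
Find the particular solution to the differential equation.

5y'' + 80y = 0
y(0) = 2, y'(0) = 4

General solution: y = C₁cos(4x) + C₂sin(4x)
Complex roots r = ±4i
Applying ICs: C₁ = 2, C₂ = 1
Particular solution: y = 2cos(4x) + sin(4x)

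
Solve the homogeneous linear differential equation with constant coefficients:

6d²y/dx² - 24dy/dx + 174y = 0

Characteristic equation: 6r² - 24r + 174 = 0
Divide by 6: r² - 4r + 29 = 0
Roots: r = 2 ± 5i (complex conjugates)
General solution: y = e^(2x)(C₁cos(5x) + C₂sin(5x))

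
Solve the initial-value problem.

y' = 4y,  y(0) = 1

General solution: y = Ce^(4x)
Applying IC y(0) = 1:
Particular solution: y = e^(4x)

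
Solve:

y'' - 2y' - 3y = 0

Characteristic equation: r² - 2r - 3 = 0
Roots: r = 3, -1 (distinct real)
General solution: y = C₁e^(3x) + C₂e^(-x)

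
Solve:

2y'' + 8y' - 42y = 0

Characteristic equation: 2r² + 8r - 42 = 0
Divide by 2: r² + 4r - 21 = 0
Roots: r = 3, -7 (distinct real)
General solution: y = C₁e^(3x) + C₂e^(-7x)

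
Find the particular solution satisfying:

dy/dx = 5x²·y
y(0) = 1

General solution: y = Ce^(5x³/3)
Applying IC y(0) = 1:
Particular solution: y = e^(5x³/3)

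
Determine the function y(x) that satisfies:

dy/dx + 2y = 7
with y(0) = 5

General solution: y = 7/2 + Ce^(-2x)
Applying y(0) = 5: C = 5 - 7/2 = 3/2
Particular solution: y = 7/2 + (3/2)e^(-2x)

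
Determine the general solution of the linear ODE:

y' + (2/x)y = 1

Using integrating factor method:

General solution: y = (1/3)x + Cx^(-2)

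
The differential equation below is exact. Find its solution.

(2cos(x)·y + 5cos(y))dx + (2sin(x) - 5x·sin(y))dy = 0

Verify exactness: ∂M/∂y = ∂N/∂x ✓
Find F(x,y) such that ∂F/∂x = M, ∂F/∂y = N
Solution: 2sin(x)·y + 5x·cos(y) = C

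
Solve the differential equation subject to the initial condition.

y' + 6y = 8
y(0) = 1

General solution: y = 4/3 + Ce^(-6x)
Applying y(0) = 1: C = 1 - 4/3 = -1/3
Particular solution: y = 4/3 - (1/3)e^(-6x)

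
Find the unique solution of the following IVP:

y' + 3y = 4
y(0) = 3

General solution: y = 4/3 + Ce^(-3x)
Applying y(0) = 3: C = 3 - 4/3 = 5/3
Particular solution: y = 4/3 + (5/3)e^(-3x)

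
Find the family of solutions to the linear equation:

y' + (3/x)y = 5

Using integrating factor method:

General solution: y = (5/4)x + Cx^(-3)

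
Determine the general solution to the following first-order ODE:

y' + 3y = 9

Using integrating factor method:

General solution: y = 3 + Ce^(-3x)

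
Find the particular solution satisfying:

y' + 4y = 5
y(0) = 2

General solution: y = 5/4 + Ce^(-4x)
Applying y(0) = 2: C = 2 - 5/4 = 3/4
Particular solution: y = 5/4 + (3/4)e^(-4x)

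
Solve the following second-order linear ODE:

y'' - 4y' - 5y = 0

Characteristic equation: r² - 4r - 5 = 0
Roots: r = 5, -1 (distinct real)
General solution: y = C₁e^(5x) + C₂e^(-x)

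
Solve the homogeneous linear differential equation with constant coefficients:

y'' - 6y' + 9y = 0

Characteristic equation: r² - 6r + 9 = 0
Factored: (r - 3)² = 0
Repeated root: r = 3
General solution: y = (C₁ + C₂x)e^(3x)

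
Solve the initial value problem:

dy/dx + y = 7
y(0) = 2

General solution: y = 7 + Ce^(-x)
Applying y(0) = 2: C = 2 - 7 = -5
Particular solution: y = 7 - 5e^(-x)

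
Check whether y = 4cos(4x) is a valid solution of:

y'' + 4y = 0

Verification:
y'' = -64cos(4x)
y'' + 4y ≠ 0 (frequency mismatch: got 16 instead of 4)

No, it is not a solution.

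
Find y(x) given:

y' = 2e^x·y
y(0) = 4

General solution: y = Ce^(2e^x)
Applying IC y(0) = 4:
Particular solution: y = 4e^(2(e^x - 1))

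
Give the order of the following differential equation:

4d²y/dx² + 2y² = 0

The order is 2 (highest derivative is of order 2).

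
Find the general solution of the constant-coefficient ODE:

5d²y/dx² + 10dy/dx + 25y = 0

Characteristic equation: 5r² + 10r + 25 = 0
Divide by 5: r² + 2r + 5 = 0
Roots: r = -1 ± 2i (complex conjugates)
General solution: y = e^(-x)(C₁cos(2x) + C₂sin(2x))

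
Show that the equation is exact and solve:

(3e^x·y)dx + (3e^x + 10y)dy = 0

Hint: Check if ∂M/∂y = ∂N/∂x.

Verify exactness: ∂M/∂y = ∂N/∂x ✓
Find F(x,y) such that ∂F/∂x = M, ∂F/∂y = N
Solution: 3e^x·y + 5y² = C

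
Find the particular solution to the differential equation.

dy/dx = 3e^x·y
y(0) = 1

General solution: y = Ce^(3e^x)
Applying IC y(0) = 1:
Particular solution: y = e^(3(e^x - 1))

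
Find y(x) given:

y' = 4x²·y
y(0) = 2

General solution: y = Ce^(4x³/3)
Applying IC y(0) = 2:
Particular solution: y = 2e^(4x³/3)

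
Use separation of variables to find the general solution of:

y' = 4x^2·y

Separating variables and integrating:
ln|y| = 4x^3/3 + C

General solution: y = Ce^(4x^3/3)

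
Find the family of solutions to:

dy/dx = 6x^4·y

Separating variables and integrating:
ln|y| = 6x^5/5 + C

General solution: y = Ce^(6x^5/5)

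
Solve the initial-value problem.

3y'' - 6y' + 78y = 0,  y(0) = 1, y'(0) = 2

General solution: y = e^x(C₁cos(5x) + C₂sin(5x))
Complex roots r = 1 ± 5i
Applying ICs: C₁ = 1, C₂ = 1/5
Particular solution: y = e^x(cos(5x) + (1/5)sin(5x))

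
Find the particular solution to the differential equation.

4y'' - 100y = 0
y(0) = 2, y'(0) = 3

General solution: y = C₁e^(5x) + C₂e^(-5x)
Applying ICs: C₁ = 13/10, C₂ = 7/10
Particular solution: y = (13/10)e^(5x) + (7/10)e^(-5x)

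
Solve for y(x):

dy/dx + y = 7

Using integrating factor method:

General solution: y = 7 + Ce^(-x)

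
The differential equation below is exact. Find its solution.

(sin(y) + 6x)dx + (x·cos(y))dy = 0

Verify exactness: ∂M/∂y = ∂N/∂x ✓
Find F(x,y) such that ∂F/∂x = M, ∂F/∂y = N
Solution: x·sin(y) + 3x² = C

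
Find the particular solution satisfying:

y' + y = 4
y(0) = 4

General solution: y = 4 + Ce^(-x)
Applying y(0) = 4: C = 4 - 4 = 0
Particular solution: y = 4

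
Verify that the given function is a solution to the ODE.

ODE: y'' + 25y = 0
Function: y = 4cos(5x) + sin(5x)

Verification:
y'' = -100cos(5x) - 25sin(5x)
y'' + 25y = 0 ✓

Yes, it is a solution.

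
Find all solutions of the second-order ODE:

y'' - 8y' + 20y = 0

Characteristic equation: r² - 8r + 20 = 0
Roots: r = 4 ± 2i (complex conjugates)
General solution: y = e^(4x)(C₁cos(2x) + C₂sin(2x))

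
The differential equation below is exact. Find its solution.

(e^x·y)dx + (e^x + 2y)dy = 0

Verify exactness: ∂M/∂y = ∂N/∂x ✓
Find F(x,y) such that ∂F/∂x = M, ∂F/∂y = N
Solution: e^x·y + y² = C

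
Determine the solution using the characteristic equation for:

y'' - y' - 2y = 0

Characteristic equation: r² - r - 2 = 0
Roots: r = 2, -1 (distinct real)
General solution: y = C₁e^(2x) + C₂e^(-x)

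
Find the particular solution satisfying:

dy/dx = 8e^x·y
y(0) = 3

General solution: y = Ce^(8e^x)
Applying IC y(0) = 3:
Particular solution: y = 3e^(8(e^x - 1))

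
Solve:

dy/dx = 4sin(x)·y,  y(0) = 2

General solution: y = Ce^(-4cos(x))
Applying IC y(0) = 2:
Particular solution: y = 2e^(4(1-cos(x)))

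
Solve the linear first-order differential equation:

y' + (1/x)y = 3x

Using integrating factor method:

General solution: y = x^2 + C/x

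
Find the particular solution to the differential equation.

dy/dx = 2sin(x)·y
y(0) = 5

General solution: y = Ce^(-2cos(x))
Applying IC y(0) = 5:
Particular solution: y = 5e^(2(1-cos(x)))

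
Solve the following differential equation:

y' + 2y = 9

Using integrating factor method:

General solution: y = 9/2 + Ce^(-2x)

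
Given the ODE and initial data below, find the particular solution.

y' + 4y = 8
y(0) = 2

General solution: y = 2 + Ce^(-4x)
Applying y(0) = 2: C = 2 - 2 = 0
Particular solution: y = 2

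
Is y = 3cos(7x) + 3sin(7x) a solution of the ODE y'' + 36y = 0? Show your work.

Verification:
y'' = -147cos(7x) - 147sin(7x)
y'' + 36y ≠ 0 (frequency mismatch: got 49 instead of 36)

No, it is not a solution.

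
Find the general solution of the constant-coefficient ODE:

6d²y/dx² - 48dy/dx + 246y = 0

Characteristic equation: 6r² - 48r + 246 = 0
Divide by 6: r² - 8r + 41 = 0
Roots: r = 4 ± 5i (complex conjugates)
General solution: y = e^(4x)(C₁cos(5x) + C₂sin(5x))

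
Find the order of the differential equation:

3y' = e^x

The order is 1 (highest derivative is of order 1).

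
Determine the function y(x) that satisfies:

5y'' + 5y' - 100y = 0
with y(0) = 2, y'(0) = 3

General solution: y = C₁e^(4x) + C₂e^(-5x)
Applying ICs: C₁ = 13/9, C₂ = 5/9
Particular solution: y = (13/9)e^(4x) + (5/9)e^(-5x)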